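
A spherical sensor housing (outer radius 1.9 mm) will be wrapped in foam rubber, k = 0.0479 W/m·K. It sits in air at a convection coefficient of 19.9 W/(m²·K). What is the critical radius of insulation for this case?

For a sphere r_cr = 2k/h = 2×0.0479/19.9
r_cr = 4.81 mm; since the bare radius (1.9 mm) is below r_cr, adding a thin layer of insulation will *increase* heat loss.

r_cr ≈ 4.81 mm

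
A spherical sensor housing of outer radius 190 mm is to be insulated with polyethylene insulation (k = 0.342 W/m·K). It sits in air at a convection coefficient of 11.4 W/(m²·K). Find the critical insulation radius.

r_cr ≈ 60 mm

For a sphere r_cr = 2k/h = 2×0.342/11.4
r_cr = 60 mm; since the bare radius (190 mm) is above r_cr, any added insulation will reduce heat loss.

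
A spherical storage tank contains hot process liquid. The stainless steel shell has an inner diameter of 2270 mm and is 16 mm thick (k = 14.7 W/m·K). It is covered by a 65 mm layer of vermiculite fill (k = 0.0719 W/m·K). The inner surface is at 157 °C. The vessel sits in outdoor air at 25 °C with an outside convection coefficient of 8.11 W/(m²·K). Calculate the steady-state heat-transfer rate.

Q ≈ 2270 W

Spherical conduction: R = (1/r_in − 1/r_out)/(4πk) per layer; series-sum.
R_stainless steel shell = (1/1.135 − 1/1.151)/(4π×14.7) = 6.63×10^-5 K/W
R_vermiculite fill = (1/1.151 − 1/1.216)/(4π×0.0719) = 0.0514 K/W
R_outer film = 1/(h·4πr_o²) = 1/(8.11×4π×1.216²) = 0.006636 K/W
R_total = 0.0581 K/W
Q = ΔT/R_total = 132/0.0581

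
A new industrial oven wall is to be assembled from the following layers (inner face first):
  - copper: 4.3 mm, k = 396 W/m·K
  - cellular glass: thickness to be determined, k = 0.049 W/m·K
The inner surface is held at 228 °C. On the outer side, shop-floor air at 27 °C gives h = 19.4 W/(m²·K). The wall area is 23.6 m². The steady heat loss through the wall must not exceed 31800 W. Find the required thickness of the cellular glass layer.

Thermal resistances in series:
R_copper = L/(kA) = 0.0043/(396×23.6) = 4.601×10^-7 K/W
R_outer film = 1/(h_o·A) = 1/(19.4×23.6) = 0.002184 K/W
Sum of the known resistances R_other = 0.002185 K/W
Required total resistance R_tot = ΔT/Q_allow = 201/31800 = 0.006321 K/W
R_cellular glass = R_tot − R_other = 0.004136 K/W
L = R·k·A = 0.004136×0.049×23.6

L ≈ 4.78 mm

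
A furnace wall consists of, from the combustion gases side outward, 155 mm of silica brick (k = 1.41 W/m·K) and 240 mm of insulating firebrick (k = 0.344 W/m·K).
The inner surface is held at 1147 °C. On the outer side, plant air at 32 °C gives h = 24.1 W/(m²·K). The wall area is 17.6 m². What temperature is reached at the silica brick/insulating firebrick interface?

T ≈ 1000 °C

Thermal resistances in series:
R_silica brick = L/(kA) = 0.155/(1.41×17.6) = 0.006246 K/W
R_insulating firebrick = L/(kA) = 0.24/(0.344×17.6) = 0.03964 K/W
R_outer film = 1/(h_o·A) = 1/(24.1×17.6) = 0.002358 K/W
R_total = 0.04824 K/W;  Q = ΔT/R_total = 1115/0.04824 = 23110 W
T_interface = T_inner − Q·ΣR(inner→interface) = 1147 − 23100×0.006246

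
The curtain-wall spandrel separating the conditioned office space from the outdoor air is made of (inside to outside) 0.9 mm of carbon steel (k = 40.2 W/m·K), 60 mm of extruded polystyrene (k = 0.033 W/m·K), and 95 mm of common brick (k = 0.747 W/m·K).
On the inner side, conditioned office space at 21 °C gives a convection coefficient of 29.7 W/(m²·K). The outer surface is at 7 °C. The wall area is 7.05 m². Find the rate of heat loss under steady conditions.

Q ≈ 49.9 W

Using the resistance-network approach (series):
R_inner film = 1/(h_i·A) = 1/(29.7×7.05) = 0.004776 K/W
R_carbon steel = L/(kA) = 0.0009/(40.2×7.05) = 3.176×10^-6 K/W
R_extruded polystyrene = L/(kA) = 0.06/(0.033×7.05) = 0.2579 K/W
R_common brick = L/(kA) = 0.095/(0.747×7.05) = 0.01804 K/W
R_total = 0.2807 K/W
Q = ΔT / R_total = 14 / 0.2807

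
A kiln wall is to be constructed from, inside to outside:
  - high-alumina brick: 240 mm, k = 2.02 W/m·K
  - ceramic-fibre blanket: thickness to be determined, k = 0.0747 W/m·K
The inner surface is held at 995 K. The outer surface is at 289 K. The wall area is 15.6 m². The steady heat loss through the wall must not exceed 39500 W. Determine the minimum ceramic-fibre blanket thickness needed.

Series thermal resistances:
R_high-alumina brick = L/(kA) = 0.24/(2.02×15.6) = 0.007616 K/W
Sum of the known resistances R_other = 0.007616 K/W
Required total resistance R_tot = ΔT/Q_allow = 706/39500 = 0.01787 K/W
R_ceramic-fibre blanket = R_tot − R_other = 0.01026 K/W
L = R·k·A = 0.01026×0.0747×15.6

L ≈ 12 mm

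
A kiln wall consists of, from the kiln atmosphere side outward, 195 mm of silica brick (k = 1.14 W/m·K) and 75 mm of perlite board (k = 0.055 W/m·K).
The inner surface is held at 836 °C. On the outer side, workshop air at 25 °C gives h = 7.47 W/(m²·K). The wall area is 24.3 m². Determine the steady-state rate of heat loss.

Q ≈ 11800 W

Using the resistance-network approach (series):
R_silica brick = L/(kA) = 0.195/(1.14×24.3) = 0.007039 K/W
R_perlite board = L/(kA) = 0.075/(0.055×24.3) = 0.05612 K/W
R_outer film = 1/(h_o·A) = 1/(7.47×24.3) = 0.005509 K/W
R_total = 0.06866 K/W
Q = ΔT / R_total = 811 / 0.06866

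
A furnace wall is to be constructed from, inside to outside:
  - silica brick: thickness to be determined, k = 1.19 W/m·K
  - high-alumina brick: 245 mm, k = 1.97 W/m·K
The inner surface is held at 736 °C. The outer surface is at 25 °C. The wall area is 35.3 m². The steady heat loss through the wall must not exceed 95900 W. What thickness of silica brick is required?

L ≈ 163 mm

Treating each layer as a thermal resistance in series:
R_high-alumina brick = L/(kA) = 0.245/(1.97×35.3) = 0.003523 K/W
Sum of the known resistances R_other = 0.003523 K/W
Required total resistance R_tot = ΔT/Q_allow = 711/95900 = 0.007414 K/W
R_silica brick = R_tot − R_other = 0.003891 K/W
L = R·k·A = 0.003891×1.19×35.3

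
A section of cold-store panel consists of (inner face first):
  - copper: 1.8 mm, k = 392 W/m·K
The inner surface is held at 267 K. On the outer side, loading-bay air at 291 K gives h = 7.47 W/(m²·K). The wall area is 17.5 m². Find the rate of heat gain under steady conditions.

Q ≈ 3140 W

Series thermal resistances:
R_copper = L/(kA) = 0.0018/(392×17.5) = 2.624×10^-7 K/W
R_outer film = 1/(h_o·A) = 1/(7.47×17.5) = 0.00765 K/W
R_total = 0.00765 K/W
Q = ΔT / R_total = 24 / 0.00765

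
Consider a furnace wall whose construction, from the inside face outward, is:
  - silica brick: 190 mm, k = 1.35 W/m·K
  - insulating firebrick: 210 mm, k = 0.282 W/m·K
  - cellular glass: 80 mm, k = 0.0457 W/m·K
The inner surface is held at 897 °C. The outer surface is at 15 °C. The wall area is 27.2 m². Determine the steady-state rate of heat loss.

Q ≈ 9100 W

Using the resistance-network approach (series):
R_silica brick = L/(kA) = 0.19/(1.35×27.2) = 0.005174 K/W
R_insulating firebrick = L/(kA) = 0.21/(0.282×27.2) = 0.02738 K/W
R_cellular glass = L/(kA) = 0.08/(0.0457×27.2) = 0.06436 K/W
R_total = 0.09691 K/W
Q = ΔT / R_total = 882 / 0.09691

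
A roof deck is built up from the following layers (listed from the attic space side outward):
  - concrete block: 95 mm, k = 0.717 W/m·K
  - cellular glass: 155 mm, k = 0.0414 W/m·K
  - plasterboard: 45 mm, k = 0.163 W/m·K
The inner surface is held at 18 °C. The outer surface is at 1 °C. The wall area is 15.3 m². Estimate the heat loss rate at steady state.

Using the resistance-network approach (series):
R_concrete block = L/(kA) = 0.095/(0.717×15.3) = 0.00866 K/W
R_cellular glass = L/(kA) = 0.155/(0.0414×15.3) = 0.2447 K/W
R_plasterboard = L/(kA) = 0.045/(0.163×15.3) = 0.01804 K/W
R_total = 0.2714 K/W
Q = ΔT / R_total = 17 / 0.2714

Q ≈ 62.6 W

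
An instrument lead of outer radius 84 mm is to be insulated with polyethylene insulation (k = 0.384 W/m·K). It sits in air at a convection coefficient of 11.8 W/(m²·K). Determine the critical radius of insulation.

r_cr ≈ 32.5 mm

For a cylinder r_cr = k/h = 0.384/11.8
r_cr = 32.5 mm; since the bare radius (84 mm) is above r_cr, any added insulation will reduce heat loss.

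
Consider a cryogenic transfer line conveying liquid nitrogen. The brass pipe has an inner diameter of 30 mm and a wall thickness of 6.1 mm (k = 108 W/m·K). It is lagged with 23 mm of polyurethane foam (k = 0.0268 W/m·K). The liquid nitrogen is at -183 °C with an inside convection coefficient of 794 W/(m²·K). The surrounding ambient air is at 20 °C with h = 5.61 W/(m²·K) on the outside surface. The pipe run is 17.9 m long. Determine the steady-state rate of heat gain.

Q ≈ 722 W

For a radial system each layer contributes R = ln(r_out/r_in)/(2πkL); films add R = 1/(hA).
R_inner film = 1/(h_i·2πr₁L) = 1/(794×2π×0.015×17.9) = 7.465×10^-4 K/W
R_brass pipe wall = ln(21.1/15)/(2π×108×17.9) = 2.809×10^-5 K/W
R_polyurethane foam = ln(44.1/21.1)/(2π×0.0268×17.9) = 0.2446 K/W
R_outer film = 1/(h_o·2πr_oL) = 1/(5.61×2π×0.0441×17.9) = 0.03594 K/W
R_total = 0.2813 K/W
Q = ΔT/R_total = 203/0.2813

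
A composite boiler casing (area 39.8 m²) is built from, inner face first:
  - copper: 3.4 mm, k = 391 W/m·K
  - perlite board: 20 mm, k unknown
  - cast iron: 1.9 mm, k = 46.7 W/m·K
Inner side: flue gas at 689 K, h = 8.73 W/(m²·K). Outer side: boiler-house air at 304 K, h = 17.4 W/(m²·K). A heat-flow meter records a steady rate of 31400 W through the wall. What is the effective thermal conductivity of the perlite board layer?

k ≈ 0.0633 W/(m·K)

Thermal resistances in series:
R_inner film = 1/(h_i·A) = 1/(8.73×39.8) = 0.002878 K/W
R_copper = L/(kA) = 0.0034/(391×39.8) = 2.185×10^-7 K/W
R_cast iron = L/(kA) = 0.0019/(46.7×39.8) = 1.022×10^-6 K/W
R_outer film = 1/(h_o·A) = 1/(17.4×39.8) = 0.001444 K/W
Sum of known resistances R_other = 0.004323 K/W
Total R = ΔT/Q = 385/31400 = 0.01226 K/W
R_perlite board = R_total − R_other = 0.007938 K/W
k = L/(R·A) = 0.02/(0.007938×39.8)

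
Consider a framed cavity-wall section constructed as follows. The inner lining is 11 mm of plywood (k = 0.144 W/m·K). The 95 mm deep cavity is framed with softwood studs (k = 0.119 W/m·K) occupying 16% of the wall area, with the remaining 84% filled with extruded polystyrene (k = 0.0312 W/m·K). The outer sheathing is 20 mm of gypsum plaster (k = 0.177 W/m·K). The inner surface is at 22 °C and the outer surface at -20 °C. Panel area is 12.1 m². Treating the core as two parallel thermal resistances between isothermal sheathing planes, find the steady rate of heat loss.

Sheathing layers in series; stud and cavity paths in parallel between them.
R_inner = 0.011/(0.144×12.1) = 0.006313 K/W
R_stud  = 0.095/(0.119×0.16×12.1) = 0.4124 K/W
R_cav   = 0.095/(0.0312×0.84×12.1) = 0.2996 K/W
1/R_core = 1/R_stud + 1/R_cav → R_core = 0.1735 K/W
R_outer = 0.02/(0.177×12.1) = 0.009338 K/W
R_total = 0.1892 K/W
Q = ΔT/R_total = 42/0.1892

Q ≈ 222 W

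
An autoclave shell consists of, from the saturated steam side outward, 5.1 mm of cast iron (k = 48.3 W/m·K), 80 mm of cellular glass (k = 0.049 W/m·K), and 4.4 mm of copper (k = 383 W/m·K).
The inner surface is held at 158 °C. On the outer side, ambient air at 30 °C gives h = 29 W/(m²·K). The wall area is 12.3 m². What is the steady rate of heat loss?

Q ≈ 944 W

Treating each layer as a thermal resistance in series:
R_cast iron = L/(kA) = 0.0051/(48.3×12.3) = 8.585×10^-6 K/W
R_cellular glass = L/(kA) = 0.08/(0.049×12.3) = 0.1327 K/W
R_copper = L/(kA) = 0.0044/(383×12.3) = 9.34×10^-7 K/W
R_outer film = 1/(h_o·A) = 1/(29×12.3) = 0.002803 K/W
R_total = 0.1355 K/W
Q = ΔT / R_total = 128 / 0.1355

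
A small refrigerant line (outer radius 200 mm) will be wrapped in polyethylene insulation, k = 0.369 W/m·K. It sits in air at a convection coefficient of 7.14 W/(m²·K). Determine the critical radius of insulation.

r_cr ≈ 51.7 mm

For a cylinder r_cr = k/h = 0.369/7.14
r_cr = 51.7 mm; since the bare radius (200 mm) is above r_cr, any added insulation will reduce heat loss.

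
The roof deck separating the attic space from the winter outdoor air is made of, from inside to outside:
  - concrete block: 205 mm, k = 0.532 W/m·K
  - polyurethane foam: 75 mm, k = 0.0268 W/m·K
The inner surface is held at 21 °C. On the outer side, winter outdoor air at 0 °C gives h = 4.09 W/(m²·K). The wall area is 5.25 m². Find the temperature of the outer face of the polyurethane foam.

T ≈ 1.5 °C

Model the wall as resistances in series:
R_concrete block = L/(kA) = 0.205/(0.532×5.25) = 0.0734 K/W
R_polyurethane foam = L/(kA) = 0.075/(0.0268×5.25) = 0.533 K/W
R_outer film = 1/(h_o·A) = 1/(4.09×5.25) = 0.04657 K/W
R_total = 0.653 K/W;  Q = ΔT/R_total = 21/0.653 = 32.16 W
T_interface = T_inner − Q·ΣR(inner→interface) = 21 − 32.2×0.6064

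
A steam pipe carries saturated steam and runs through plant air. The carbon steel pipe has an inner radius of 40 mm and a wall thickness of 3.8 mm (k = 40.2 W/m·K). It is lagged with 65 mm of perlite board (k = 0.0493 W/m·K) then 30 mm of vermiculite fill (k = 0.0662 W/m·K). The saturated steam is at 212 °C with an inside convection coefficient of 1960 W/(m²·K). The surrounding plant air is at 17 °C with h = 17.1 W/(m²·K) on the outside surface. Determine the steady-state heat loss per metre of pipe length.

Per-layer cylindrical resistances, series-summed:
R_inner film = 1/(h_i·2πr₁L) = 1/(1960×2π×0.04×1) = 0.00203 K/W
R_carbon steel pipe wall = ln(43.8/40)/(2π×40.2×1) = 3.593×10^-4 K/W
R_perlite board = ln(108.8/43.8)/(2π×0.0493×1) = 2.937 K/W
R_vermiculite fill = ln(138.8/108.8)/(2π×0.0662×1) = 0.5855 K/W
R_outer film = 1/(h_o·2πr_oL) = 1/(17.1×2π×0.1388×1) = 0.06706 K/W
R_total = 3.592 K/W
Q = ΔT/R_total = 195/3.592

q′ ≈ 54.3 W/m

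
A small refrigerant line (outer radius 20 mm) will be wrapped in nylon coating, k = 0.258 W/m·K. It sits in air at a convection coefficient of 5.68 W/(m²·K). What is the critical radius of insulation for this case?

r_cr ≈ 45.4 mm

For a cylinder r_cr = k/h = 0.258/5.68
r_cr = 45.4 mm; since the bare radius (20 mm) is below r_cr, adding a thin layer of insulation will *increase* heat loss.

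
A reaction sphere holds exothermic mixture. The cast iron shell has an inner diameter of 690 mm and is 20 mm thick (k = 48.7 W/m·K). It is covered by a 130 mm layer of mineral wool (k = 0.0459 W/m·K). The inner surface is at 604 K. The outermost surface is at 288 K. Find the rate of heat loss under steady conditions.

Each spherical layer contributes R = (1/r_i − 1/r_o)/(4πk):
R_cast iron shell = (1/0.345 − 1/0.365)/(4π×48.7) = 2.595×10^-4 K/W
R_mineral wool = (1/0.365 − 1/0.495)/(4π×0.0459) = 1.247 K/W
R_total = 1.248 K/W
Q = ΔT/R_total = 316/1.248

Q ≈ 253 W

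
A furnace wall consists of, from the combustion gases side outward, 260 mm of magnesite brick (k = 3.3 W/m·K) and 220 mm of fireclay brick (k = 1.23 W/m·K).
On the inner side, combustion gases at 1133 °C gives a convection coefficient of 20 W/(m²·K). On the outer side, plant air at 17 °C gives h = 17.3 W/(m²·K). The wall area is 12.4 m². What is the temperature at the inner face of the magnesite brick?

Thermal resistances in series:
R_inner film = 1/(h_i·A) = 1/(20×12.4) = 0.004032 K/W
R_magnesite brick = L/(kA) = 0.26/(3.3×12.4) = 0.006354 K/W
R_fireclay brick = L/(kA) = 0.22/(1.23×12.4) = 0.01442 K/W
R_outer film = 1/(h_o·A) = 1/(17.3×12.4) = 0.004662 K/W
R_total = 0.02947 K/W;  Q = ΔT/R_total = 1116/0.02947 = 37870 W
T_interface = T_inner − Q·ΣR(inner→interface) = 1133 − 37900×0.004032

T ≈ 980 °C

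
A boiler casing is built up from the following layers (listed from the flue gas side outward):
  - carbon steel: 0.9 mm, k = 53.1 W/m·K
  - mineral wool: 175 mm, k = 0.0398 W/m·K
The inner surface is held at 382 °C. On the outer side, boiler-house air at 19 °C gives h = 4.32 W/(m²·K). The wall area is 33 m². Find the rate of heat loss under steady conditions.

Series thermal resistances:
R_carbon steel = L/(kA) = 0.0009/(53.1×33) = 5.136×10^-7 K/W
R_mineral wool = L/(kA) = 0.175/(0.0398×33) = 0.1332 K/W
R_outer film = 1/(h_o·A) = 1/(4.32×33) = 0.007015 K/W
R_total = 0.1403 K/W
Q = ΔT / R_total = 363 / 0.1403

Q ≈ 2590 W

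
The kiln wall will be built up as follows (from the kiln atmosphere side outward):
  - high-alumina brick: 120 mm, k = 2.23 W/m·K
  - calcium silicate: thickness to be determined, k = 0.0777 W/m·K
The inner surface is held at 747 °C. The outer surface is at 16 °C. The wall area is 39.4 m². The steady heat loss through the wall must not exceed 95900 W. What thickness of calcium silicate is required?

L ≈ 19.2 mm

Model the wall as resistances in series:
R_high-alumina brick = L/(kA) = 0.12/(2.23×39.4) = 0.001366 K/W
Sum of the known resistances R_other = 0.001366 K/W
Required total resistance R_tot = ΔT/Q_allow = 731/95900 = 0.007623 K/W
R_calcium silicate = R_tot − R_other = 0.006257 K/W
L = R·k·A = 0.006257×0.0777×39.4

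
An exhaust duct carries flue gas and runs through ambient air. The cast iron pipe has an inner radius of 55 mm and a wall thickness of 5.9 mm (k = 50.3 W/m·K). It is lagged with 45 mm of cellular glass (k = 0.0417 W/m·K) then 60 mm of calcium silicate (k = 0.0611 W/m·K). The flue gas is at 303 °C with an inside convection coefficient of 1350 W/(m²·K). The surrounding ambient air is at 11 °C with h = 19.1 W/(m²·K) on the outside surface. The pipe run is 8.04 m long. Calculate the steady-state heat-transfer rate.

Q ≈ 704 W

Treating each annulus and film as a series resistance:
R_inner film = 1/(h_i·2πr₁L) = 1/(1350×2π×0.055×8.04) = 2.666×10^-4 K/W
R_cast iron pipe wall = ln(60.9/55)/(2π×50.3×8.04) = 4.01×10^-5 K/W
R_cellular glass = ln(105.9/60.9)/(2π×0.0417×8.04) = 0.2626 K/W
R_calcium silicate = ln(165.9/105.9)/(2π×0.0611×8.04) = 0.1454 K/W
R_outer film = 1/(h_o·2πr_oL) = 1/(19.1×2π×0.1659×8.04) = 0.006247 K/W
R_total = 0.4146 K/W
Q = ΔT/R_total = 292/0.4146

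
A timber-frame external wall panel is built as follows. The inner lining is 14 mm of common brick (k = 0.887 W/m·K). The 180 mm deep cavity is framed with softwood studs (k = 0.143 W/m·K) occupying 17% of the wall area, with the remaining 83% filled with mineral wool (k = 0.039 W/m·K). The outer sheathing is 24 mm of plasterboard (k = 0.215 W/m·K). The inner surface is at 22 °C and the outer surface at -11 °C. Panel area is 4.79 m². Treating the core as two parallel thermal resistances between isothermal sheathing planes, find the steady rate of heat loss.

Sheathing layers in series; stud and cavity paths in parallel between them.
R_inner = 0.014/(0.887×4.79) = 0.003295 K/W
R_stud  = 0.18/(0.143×0.17×4.79) = 1.546 K/W
R_cav   = 0.18/(0.039×0.83×4.79) = 1.161 K/W
1/R_core = 1/R_stud + 1/R_cav → R_core = 0.663 K/W
R_outer = 0.024/(0.215×4.79) = 0.0233 K/W
R_total = 0.6896 K/W
Q = ΔT/R_total = 33/0.6896

Q ≈ 47.9 W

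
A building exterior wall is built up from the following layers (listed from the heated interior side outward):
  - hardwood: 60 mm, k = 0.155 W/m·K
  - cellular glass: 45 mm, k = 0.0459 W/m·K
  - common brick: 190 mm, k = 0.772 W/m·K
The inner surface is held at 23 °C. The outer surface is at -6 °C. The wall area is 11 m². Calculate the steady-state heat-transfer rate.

Using the resistance-network approach (series):
R_hardwood = L/(kA) = 0.06/(0.155×11) = 0.03519 K/W
R_cellular glass = L/(kA) = 0.045/(0.0459×11) = 0.08913 K/W
R_common brick = L/(kA) = 0.19/(0.772×11) = 0.02237 K/W
R_total = 0.1467 K/W
Q = ΔT / R_total = 29 / 0.1467

Q ≈ 198 W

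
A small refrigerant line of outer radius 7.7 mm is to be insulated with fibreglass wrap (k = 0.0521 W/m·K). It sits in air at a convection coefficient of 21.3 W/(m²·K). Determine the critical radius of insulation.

r_cr ≈ 2.45 mm

For a cylinder r_cr = k/h = 0.0521/21.3
r_cr = 2.45 mm; since the bare radius (7.7 mm) is above r_cr, any added insulation will reduce heat loss.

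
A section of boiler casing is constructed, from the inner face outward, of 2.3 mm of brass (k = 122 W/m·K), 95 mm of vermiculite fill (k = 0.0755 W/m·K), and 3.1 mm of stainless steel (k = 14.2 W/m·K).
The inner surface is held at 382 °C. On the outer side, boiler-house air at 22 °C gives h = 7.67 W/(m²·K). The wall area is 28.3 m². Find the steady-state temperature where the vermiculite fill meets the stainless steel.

Thermal resistances in series:
R_brass = L/(kA) = 0.0023/(122×28.3) = 6.662×10^-7 K/W
R_vermiculite fill = L/(kA) = 0.095/(0.0755×28.3) = 0.04446 K/W
R_stainless steel = L/(kA) = 0.0031/(14.2×28.3) = 7.714×10^-6 K/W
R_outer film = 1/(h_o·A) = 1/(7.67×28.3) = 0.004607 K/W
R_total = 0.04908 K/W;  Q = ΔT/R_total = 360/0.04908 = 7335 W
T_interface = T_inner − Q·ΣR(inner→interface) = 382 − 7340×0.04446

T ≈ 55.9 °C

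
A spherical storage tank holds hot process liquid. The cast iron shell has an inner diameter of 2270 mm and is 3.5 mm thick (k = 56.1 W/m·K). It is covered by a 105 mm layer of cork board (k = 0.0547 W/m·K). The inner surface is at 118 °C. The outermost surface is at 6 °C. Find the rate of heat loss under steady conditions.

Each spherical layer contributes R = (1/r_i − 1/r_o)/(4πk):
R_cast iron shell = (1/1.135 − 1/1.1385)/(4π×56.1) = 3.842×10^-6 K/W
R_cork board = (1/1.1385 − 1/1.2435)/(4π×0.0547) = 0.1079 K/W
R_total = 0.1079 K/W
Q = ΔT/R_total = 112/0.1079

Q ≈ 1040 W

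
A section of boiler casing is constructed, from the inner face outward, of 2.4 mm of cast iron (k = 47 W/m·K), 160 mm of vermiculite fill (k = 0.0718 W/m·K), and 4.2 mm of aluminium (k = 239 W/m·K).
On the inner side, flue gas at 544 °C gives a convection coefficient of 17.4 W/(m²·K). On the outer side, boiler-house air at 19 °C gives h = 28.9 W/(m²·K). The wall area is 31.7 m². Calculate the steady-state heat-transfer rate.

Q ≈ 7170 W

Using the resistance-network approach (series):
R_inner film = 1/(h_i·A) = 1/(17.4×31.7) = 0.001813 K/W
R_cast iron = L/(kA) = 0.0024/(47×31.7) = 1.611×10^-6 K/W
R_vermiculite fill = L/(kA) = 0.16/(0.0718×31.7) = 0.0703 K/W
R_aluminium = L/(kA) = 0.0042/(239×31.7) = 5.544×10^-7 K/W
R_outer film = 1/(h_o·A) = 1/(28.9×31.7) = 0.001092 K/W
R_total = 0.0732 K/W
Q = ΔT / R_total = 525 / 0.0732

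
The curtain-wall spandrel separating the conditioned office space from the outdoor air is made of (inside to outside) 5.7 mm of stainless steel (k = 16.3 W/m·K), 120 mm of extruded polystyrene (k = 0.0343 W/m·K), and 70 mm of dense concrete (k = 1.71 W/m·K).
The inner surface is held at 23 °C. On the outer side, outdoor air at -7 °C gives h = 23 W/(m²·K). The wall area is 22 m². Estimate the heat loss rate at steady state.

Using the resistance-network approach (series):
R_stainless steel = L/(kA) = 0.0057/(16.3×22) = 1.59×10^-5 K/W
R_extruded polystyrene = L/(kA) = 0.12/(0.0343×22) = 0.159 K/W
R_dense concrete = L/(kA) = 0.07/(1.71×22) = 0.001861 K/W
R_outer film = 1/(h_o·A) = 1/(23×22) = 0.001976 K/W
R_total = 0.1629 K/W
Q = ΔT / R_total = 30 / 0.1629

Q ≈ 184 W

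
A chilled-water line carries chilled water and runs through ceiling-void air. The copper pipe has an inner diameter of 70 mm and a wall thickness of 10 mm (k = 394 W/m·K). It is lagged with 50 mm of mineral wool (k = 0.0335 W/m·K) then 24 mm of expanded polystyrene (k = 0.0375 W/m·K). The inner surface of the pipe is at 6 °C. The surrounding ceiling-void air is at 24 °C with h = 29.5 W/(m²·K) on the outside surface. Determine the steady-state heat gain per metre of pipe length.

q′ ≈ 3.95 W/m

Radial resistances (cylindrical: R_cond = ln(r_o/r_i)/(2πkL), R_conv = 1/(h·2πrL)):
R_copper pipe wall = ln(45/35)/(2π×394×1) = 1.015×10^-4 K/W
R_mineral wool = ln(95/45)/(2π×0.0335×1) = 3.55 K/W
R_expanded polystyrene = ln(119/95)/(2π×0.0375×1) = 0.956 K/W
R_outer film = 1/(h_o·2πr_oL) = 1/(29.5×2π×0.119×1) = 0.04534 K/W
R_total = 4.551 K/W
Q = ΔT/R_total = 18/4.551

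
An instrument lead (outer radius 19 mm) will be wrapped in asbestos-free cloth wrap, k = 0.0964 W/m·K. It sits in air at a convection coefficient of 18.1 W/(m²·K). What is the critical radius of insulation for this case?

r_cr ≈ 5.33 mm

For a cylinder r_cr = k/h = 0.0964/18.1
r_cr = 5.33 mm; since the bare radius (19 mm) is above r_cr, any added insulation will reduce heat loss.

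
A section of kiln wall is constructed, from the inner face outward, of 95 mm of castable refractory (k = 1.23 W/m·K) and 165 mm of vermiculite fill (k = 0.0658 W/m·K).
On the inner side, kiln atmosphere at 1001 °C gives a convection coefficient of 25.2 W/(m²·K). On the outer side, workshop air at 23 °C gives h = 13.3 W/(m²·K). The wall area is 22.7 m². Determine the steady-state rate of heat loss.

Q ≈ 8220 W

Using the resistance-network approach (series):
R_inner film = 1/(h_i·A) = 1/(25.2×22.7) = 0.001748 K/W
R_castable refractory = L/(kA) = 0.095/(1.23×22.7) = 0.003402 K/W
R_vermiculite fill = L/(kA) = 0.165/(0.0658×22.7) = 0.1105 K/W
R_outer film = 1/(h_o·A) = 1/(13.3×22.7) = 0.003312 K/W
R_total = 0.1189 K/W
Q = ΔT / R_total = 978 / 0.1189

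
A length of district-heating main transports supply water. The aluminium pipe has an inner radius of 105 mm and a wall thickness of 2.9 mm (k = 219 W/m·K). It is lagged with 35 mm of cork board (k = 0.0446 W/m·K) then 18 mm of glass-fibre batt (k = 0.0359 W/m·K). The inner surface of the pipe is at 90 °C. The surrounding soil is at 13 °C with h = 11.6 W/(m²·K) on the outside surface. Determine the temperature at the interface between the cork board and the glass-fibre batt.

T ≈ 42.2 °C

Treating each annulus and film as a series resistance:
R_aluminium pipe wall = ln(107.9/105)/(2π×219×1) = 1.98×10^-5 K/W
R_cork board = ln(142.9/107.9)/(2π×0.0446×1) = 1.003 K/W
R_glass-fibre batt = ln(160.9/142.9)/(2π×0.0359×1) = 0.526 K/W
R_outer film = 1/(h_o·2πr_oL) = 1/(11.6×2π×0.1609×1) = 0.08527 K/W
R_total = 1.614 K/W
Q = ΔT/R_total = 77/1.614
Q = 47.7 W/m
T_interface = T_inner − Q·ΣR(inner→interface) = 90 − 47.7×1.003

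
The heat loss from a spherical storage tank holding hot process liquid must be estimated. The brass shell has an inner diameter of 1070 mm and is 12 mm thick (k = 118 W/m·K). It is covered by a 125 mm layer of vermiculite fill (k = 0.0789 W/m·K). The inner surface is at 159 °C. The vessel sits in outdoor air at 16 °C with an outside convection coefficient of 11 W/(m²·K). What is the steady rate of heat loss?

Spherical conduction: R = (1/r_in − 1/r_out)/(4πk) per layer; series-sum.
R_brass shell = (1/0.535 − 1/0.547)/(4π×118) = 2.765×10^-5 K/W
R_vermiculite fill = (1/0.547 − 1/0.672)/(4π×0.0789) = 0.343 K/W
R_outer film = 1/(h·4πr_o²) = 1/(11×4π×0.672²) = 0.01602 K/W
R_total = 0.359 K/W
Q = ΔT/R_total = 143/0.359

Q ≈ 398 W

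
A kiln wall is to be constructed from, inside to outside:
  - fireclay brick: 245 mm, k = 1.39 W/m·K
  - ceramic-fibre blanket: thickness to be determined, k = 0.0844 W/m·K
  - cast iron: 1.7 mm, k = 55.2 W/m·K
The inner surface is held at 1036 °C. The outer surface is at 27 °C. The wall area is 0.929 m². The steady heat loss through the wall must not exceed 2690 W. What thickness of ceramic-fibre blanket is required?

L ≈ 14.5 mm

Thermal resistances in series:
R_fireclay brick = L/(kA) = 0.245/(1.39×0.929) = 0.1897 K/W
R_cast iron = L/(kA) = 0.0017/(55.2×0.929) = 3.315×10^-5 K/W
Sum of the known resistances R_other = 0.1898 K/W
Required total resistance R_tot = ΔT/Q_allow = 1009/2690 = 0.3751 K/W
R_ceramic-fibre blanket = R_tot − R_other = 0.1853 K/W
L = R·k·A = 0.1853×0.0844×0.929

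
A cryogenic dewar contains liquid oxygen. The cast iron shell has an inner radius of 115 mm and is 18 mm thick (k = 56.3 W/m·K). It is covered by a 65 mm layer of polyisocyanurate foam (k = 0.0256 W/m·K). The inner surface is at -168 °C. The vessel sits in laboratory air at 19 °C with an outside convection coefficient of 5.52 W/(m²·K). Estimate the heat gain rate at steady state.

Q ≈ 23.3 W

Spherical conduction: R = (1/r_in − 1/r_out)/(4πk) per layer; series-sum.
R_cast iron shell = (1/0.115 − 1/0.133)/(4π×56.3) = 0.001663 K/W
R_polyisocyanurate foam = (1/0.133 − 1/0.198)/(4π×0.0256) = 7.673 K/W
R_outer film = 1/(h·4πr_o²) = 1/(5.52×4π×0.198²) = 0.3677 K/W
R_total = 8.042 K/W
Q = ΔT/R_total = 187/8.042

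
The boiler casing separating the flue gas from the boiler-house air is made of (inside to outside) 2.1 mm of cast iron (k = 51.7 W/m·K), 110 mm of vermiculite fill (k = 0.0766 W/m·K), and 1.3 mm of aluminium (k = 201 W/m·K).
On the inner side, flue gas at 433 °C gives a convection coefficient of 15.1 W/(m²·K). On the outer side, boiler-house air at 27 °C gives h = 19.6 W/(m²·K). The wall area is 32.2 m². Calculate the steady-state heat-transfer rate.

Model the wall as resistances in series:
R_inner film = 1/(h_i·A) = 1/(15.1×32.2) = 0.002057 K/W
R_cast iron = L/(kA) = 0.0021/(51.7×32.2) = 1.261×10^-6 K/W
R_vermiculite fill = L/(kA) = 0.11/(0.0766×32.2) = 0.0446 K/W
R_aluminium = L/(kA) = 0.0013/(201×32.2) = 2.009×10^-7 K/W
R_outer film = 1/(h_o·A) = 1/(19.6×32.2) = 0.001584 K/W
R_total = 0.04824 K/W
Q = ΔT / R_total = 406 / 0.04824

Q ≈ 8420 W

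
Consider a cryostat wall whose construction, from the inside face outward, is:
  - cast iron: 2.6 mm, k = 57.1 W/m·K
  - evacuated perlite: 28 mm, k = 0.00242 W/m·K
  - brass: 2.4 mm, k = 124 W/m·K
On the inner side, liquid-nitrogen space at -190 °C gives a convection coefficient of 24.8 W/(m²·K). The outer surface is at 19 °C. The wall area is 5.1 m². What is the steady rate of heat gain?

Q ≈ 91.8 W

Treating each layer as a thermal resistance in series:
R_inner film = 1/(h_i·A) = 1/(24.8×5.1) = 0.007906 K/W
R_cast iron = L/(kA) = 0.0026/(57.1×5.1) = 8.928×10^-6 K/W
R_evacuated perlite = L/(kA) = 0.028/(0.00242×5.1) = 2.269 K/W
R_brass = L/(kA) = 0.0024/(124×5.1) = 3.795×10^-6 K/W
R_total = 2.277 K/W
Q = ΔT / R_total = 209 / 2.277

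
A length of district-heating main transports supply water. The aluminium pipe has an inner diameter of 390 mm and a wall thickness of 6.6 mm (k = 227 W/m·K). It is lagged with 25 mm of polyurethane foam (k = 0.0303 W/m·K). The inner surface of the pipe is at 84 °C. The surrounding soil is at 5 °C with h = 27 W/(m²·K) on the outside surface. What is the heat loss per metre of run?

Treating each annulus and film as a series resistance:
R_aluminium pipe wall = ln(201.6/195)/(2π×227×1) = 2.334×10^-5 K/W
R_polyurethane foam = ln(226.6/201.6)/(2π×0.0303×1) = 0.614 K/W
R_outer film = 1/(h_o·2πr_oL) = 1/(27×2π×0.2266×1) = 0.02601 K/W
R_total = 0.6401 K/W
Q = ΔT/R_total = 79/0.6401

q′ ≈ 123 W/m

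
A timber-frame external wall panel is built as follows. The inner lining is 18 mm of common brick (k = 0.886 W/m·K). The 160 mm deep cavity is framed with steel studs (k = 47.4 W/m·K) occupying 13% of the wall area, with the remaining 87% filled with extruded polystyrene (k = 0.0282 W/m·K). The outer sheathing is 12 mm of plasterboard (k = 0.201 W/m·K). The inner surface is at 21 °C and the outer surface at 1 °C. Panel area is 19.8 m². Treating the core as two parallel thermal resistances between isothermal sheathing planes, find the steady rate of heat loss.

Sheathing layers in series; stud and cavity paths in parallel between them.
R_inner = 0.018/(0.886×19.8) = 0.001026 K/W
R_stud  = 0.16/(47.4×0.13×19.8) = 0.001311 K/W
R_cav   = 0.16/(0.0282×0.87×19.8) = 0.3294 K/W
1/R_core = 1/R_stud + 1/R_cav → R_core = 0.001306 K/W
R_outer = 0.012/(0.201×19.8) = 0.003015 K/W
R_total = 0.005347 K/W
Q = ΔT/R_total = 20/0.005347

Q ≈ 3740 W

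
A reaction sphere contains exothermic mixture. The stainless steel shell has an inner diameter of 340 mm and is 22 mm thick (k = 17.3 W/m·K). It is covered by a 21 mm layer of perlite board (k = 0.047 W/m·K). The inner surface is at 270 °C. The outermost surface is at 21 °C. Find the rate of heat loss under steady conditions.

Radial (spherical) resistances in series:
R_stainless steel shell = (1/0.17 − 1/0.192)/(4π×17.3) = 0.0031 K/W
R_perlite board = (1/0.192 − 1/0.213)/(4π×0.047) = 0.8694 K/W
R_total = 0.8725 K/W
Q = ΔT/R_total = 249/0.8725

Q ≈ 285 W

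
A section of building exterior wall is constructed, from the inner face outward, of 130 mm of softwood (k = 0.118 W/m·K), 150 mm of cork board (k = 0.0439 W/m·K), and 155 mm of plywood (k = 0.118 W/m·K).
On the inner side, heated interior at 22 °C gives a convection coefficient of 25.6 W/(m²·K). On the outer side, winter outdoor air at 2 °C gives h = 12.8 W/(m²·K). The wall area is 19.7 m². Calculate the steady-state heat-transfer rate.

Q ≈ 66.2 W

Model the wall as resistances in series:
R_inner film = 1/(h_i·A) = 1/(25.6×19.7) = 0.001983 K/W
R_softwood = L/(kA) = 0.13/(0.118×19.7) = 0.05592 K/W
R_cork board = L/(kA) = 0.15/(0.0439×19.7) = 0.1734 K/W
R_plywood = L/(kA) = 0.155/(0.118×19.7) = 0.06668 K/W
R_outer film = 1/(h_o·A) = 1/(12.8×19.7) = 0.003966 K/W
R_total = 0.302 K/W
Q = ΔT / R_total = 20 / 0.302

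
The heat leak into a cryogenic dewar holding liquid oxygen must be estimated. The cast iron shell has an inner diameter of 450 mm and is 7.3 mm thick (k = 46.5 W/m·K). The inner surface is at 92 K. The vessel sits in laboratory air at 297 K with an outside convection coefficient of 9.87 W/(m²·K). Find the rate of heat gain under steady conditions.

Q ≈ 1370 W

Spherical conduction: R = (1/r_in − 1/r_out)/(4πk) per layer; series-sum.
R_cast iron shell = (1/0.225 − 1/0.2323)/(4π×46.5) = 2.39×10^-4 K/W
R_outer film = 1/(h·4πr_o²) = 1/(9.87×4π×0.2323²) = 0.1494 K/W
R_total = 0.1496 K/W
Q = ΔT/R_total = 205/0.1496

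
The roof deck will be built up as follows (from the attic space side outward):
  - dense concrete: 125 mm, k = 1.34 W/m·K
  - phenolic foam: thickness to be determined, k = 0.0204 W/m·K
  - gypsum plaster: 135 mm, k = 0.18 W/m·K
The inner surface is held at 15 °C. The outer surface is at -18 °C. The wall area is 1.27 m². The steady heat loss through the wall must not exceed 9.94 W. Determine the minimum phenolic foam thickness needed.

L ≈ 68.8 mm

Treating each layer as a thermal resistance in series:
R_dense concrete = L/(kA) = 0.125/(1.34×1.27) = 0.07345 K/W
R_gypsum plaster = L/(kA) = 0.135/(0.18×1.27) = 0.5906 K/W
Sum of the known resistances R_other = 0.664 K/W
Required total resistance R_tot = ΔT/Q_allow = 33/9.94 = 3.32 K/W
R_phenolic foam = R_tot − R_other = 2.656 K/W
L = R·k·A = 2.656×0.0204×1.27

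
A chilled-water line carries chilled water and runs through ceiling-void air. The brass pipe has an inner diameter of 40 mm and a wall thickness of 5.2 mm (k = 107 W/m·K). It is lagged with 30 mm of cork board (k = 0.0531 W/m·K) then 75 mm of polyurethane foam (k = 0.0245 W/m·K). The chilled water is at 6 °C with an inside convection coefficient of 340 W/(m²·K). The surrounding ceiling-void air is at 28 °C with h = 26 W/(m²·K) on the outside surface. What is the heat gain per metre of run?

Per-layer cylindrical resistances, series-summed:
R_inner film = 1/(h_i·2πr₁L) = 1/(340×2π×0.02×1) = 0.02341 K/W
R_brass pipe wall = ln(25.2/20)/(2π×107×1) = 3.438×10^-4 K/W
R_cork board = ln(55.2/25.2)/(2π×0.0531×1) = 2.35 K/W
R_polyurethane foam = ln(130.2/55.2)/(2π×0.0245×1) = 5.574 K/W
R_outer film = 1/(h_o·2πr_oL) = 1/(26×2π×0.1302×1) = 0.04701 K/W
R_total = 7.995 K/W
Q = ΔT/R_total = 22/7.995

q′ ≈ 2.75 W/m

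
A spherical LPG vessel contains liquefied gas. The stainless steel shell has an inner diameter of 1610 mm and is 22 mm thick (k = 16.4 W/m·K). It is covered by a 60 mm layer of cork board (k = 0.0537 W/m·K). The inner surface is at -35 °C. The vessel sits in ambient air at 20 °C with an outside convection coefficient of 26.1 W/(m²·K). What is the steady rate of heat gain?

Spherical conduction: R = (1/r_in − 1/r_out)/(4πk) per layer; series-sum.
R_stainless steel shell = (1/0.805 − 1/0.827)/(4π×16.4) = 1.603×10^-4 K/W
R_cork board = (1/0.827 − 1/0.887)/(4π×0.0537) = 0.1212 K/W
R_outer film = 1/(h·4πr_o²) = 1/(26.1×4π×0.887²) = 0.003875 K/W
R_total = 0.1252 K/W
Q = ΔT/R_total = 55/0.1252

Q ≈ 439 W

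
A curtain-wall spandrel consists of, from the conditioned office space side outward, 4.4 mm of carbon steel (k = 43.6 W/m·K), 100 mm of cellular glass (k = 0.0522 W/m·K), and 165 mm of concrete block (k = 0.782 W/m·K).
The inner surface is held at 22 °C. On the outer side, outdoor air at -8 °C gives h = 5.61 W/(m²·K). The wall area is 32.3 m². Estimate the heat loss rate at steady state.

Q ≈ 420 W

Treating each layer as a thermal resistance in series:
R_carbon steel = L/(kA) = 0.0044/(43.6×32.3) = 3.124×10^-6 K/W
R_cellular glass = L/(kA) = 0.1/(0.0522×32.3) = 0.05931 K/W
R_concrete block = L/(kA) = 0.165/(0.782×32.3) = 0.006532 K/W
R_outer film = 1/(h_o·A) = 1/(5.61×32.3) = 0.005519 K/W
R_total = 0.07136 K/W
Q = ΔT / R_total = 30 / 0.07136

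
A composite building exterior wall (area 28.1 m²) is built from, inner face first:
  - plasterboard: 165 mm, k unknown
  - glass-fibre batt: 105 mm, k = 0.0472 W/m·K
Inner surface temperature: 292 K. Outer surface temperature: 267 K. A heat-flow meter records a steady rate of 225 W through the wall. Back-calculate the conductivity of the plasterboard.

Thermal resistances in series:
R_glass-fibre batt = L/(kA) = 0.105/(0.0472×28.1) = 0.07917 K/W
Sum of known resistances R_other = 0.07917 K/W
Total R = ΔT/Q = 25/225 = 0.1111 K/W
R_plasterboard = R_total − R_other = 0.03194 K/W
k = L/(R·A) = 0.165/(0.03194×28.1)

k ≈ 0.184 W/(m·K)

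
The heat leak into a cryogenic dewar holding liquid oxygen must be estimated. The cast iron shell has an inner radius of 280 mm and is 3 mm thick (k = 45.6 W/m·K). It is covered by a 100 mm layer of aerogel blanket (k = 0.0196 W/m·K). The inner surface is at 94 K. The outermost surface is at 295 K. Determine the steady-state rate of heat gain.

Q ≈ 53.7 W

Each spherical layer contributes R = (1/r_i − 1/r_o)/(4πk):
R_cast iron shell = (1/0.28 − 1/0.283)/(4π×45.6) = 6.607×10^-5 K/W
R_aerogel blanket = (1/0.283 − 1/0.383)/(4π×0.0196) = 3.746 K/W
R_total = 3.746 K/W
Q = ΔT/R_total = 201/3.746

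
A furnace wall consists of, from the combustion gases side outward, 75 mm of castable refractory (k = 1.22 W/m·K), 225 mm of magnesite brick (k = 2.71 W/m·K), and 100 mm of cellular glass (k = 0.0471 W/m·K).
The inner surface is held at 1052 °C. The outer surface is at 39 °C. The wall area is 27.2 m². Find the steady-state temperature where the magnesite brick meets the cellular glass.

T ≈ 987 °C

Treating each layer as a thermal resistance in series:
R_castable refractory = L/(kA) = 0.075/(1.22×27.2) = 0.00226 K/W
R_magnesite brick = L/(kA) = 0.225/(2.71×27.2) = 0.003052 K/W
R_cellular glass = L/(kA) = 0.1/(0.0471×27.2) = 0.07806 K/W
R_total = 0.08337 K/W;  Q = ΔT/R_total = 1013/0.08337 = 12150 W
T_interface = T_inner − Q·ΣR(inner→interface) = 1052 − 12200×0.005313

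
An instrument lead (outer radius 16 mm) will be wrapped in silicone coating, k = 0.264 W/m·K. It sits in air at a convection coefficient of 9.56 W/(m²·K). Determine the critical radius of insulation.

For a cylinder r_cr = k/h = 0.264/9.56
r_cr = 27.6 mm; since the bare radius (16 mm) is below r_cr, adding a thin layer of insulation will *increase* heat loss.

r_cr ≈ 27.6 mm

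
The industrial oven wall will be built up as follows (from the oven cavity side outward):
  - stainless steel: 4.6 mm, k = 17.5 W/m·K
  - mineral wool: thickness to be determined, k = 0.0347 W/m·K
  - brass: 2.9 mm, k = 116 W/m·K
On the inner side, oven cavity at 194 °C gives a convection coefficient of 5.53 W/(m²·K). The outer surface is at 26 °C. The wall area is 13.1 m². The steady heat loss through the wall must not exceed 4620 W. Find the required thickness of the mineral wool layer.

Model the wall as resistances in series:
R_inner film = 1/(h_i·A) = 1/(5.53×13.1) = 0.0138 K/W
R_stainless steel = L/(kA) = 0.0046/(17.5×13.1) = 2.007×10^-5 K/W
R_brass = L/(kA) = 0.0029/(116×13.1) = 1.908×10^-6 K/W
Sum of the known resistances R_other = 0.01383 K/W
Required total resistance R_tot = ΔT/Q_allow = 168/4620 = 0.03636 K/W
R_mineral wool = R_tot − R_other = 0.02254 K/W
L = R·k·A = 0.02254×0.0347×13.1

L ≈ 10.2 mm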